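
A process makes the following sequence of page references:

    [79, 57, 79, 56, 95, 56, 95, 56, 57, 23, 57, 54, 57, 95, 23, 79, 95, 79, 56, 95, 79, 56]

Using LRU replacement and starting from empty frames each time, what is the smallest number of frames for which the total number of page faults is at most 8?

f=1: 22 faults
f=2: 15 faults
f=3: 11 faults
f=4: 9 faults
f=5: 8 faults
f=6: 6 faults
Smallest f with faults ≤ 8 is 5.

5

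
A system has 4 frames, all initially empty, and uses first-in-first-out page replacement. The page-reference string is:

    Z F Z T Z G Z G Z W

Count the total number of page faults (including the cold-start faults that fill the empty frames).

Z: fault, frames (Z)
F: fault, frames (Z F)
Z: hit
T: fault, frames (Z F T)
Z: hit
G: fault, frames (Z F T G)
Z: hit
G: hit
Z: hit
W: fault, evict Z, frames (F T G W)
Page faults: 5.

5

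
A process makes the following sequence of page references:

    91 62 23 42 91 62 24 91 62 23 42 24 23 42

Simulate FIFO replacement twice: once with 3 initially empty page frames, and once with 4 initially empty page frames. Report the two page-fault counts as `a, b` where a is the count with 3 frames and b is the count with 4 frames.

9, 10

3 frames: F F F F F F F . . F F . . . → 9 faults.
4 frames: F F F F . . F F F F F F . . → 10 faults.
10 > 9: adding a frame increased faults — Belady's anomaly.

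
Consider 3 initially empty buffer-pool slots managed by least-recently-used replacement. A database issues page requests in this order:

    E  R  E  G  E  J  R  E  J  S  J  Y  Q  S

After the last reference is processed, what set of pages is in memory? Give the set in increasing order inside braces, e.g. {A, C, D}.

E: miss, frames (E)
R: miss, frames (E R)
E: hit
G: miss, frames (R E G)
E: hit
J: miss, evict R, frames (G E J)
R: miss, evict G, frames (E J R)
E: hit
J: hit
S: miss, evict R, frames (E J S)
J: hit
Y: miss, evict E, frames (S J Y)
Q: miss, evict S, frames (J Y Q)
S: miss, evict J, frames (Y Q S)

{Q, S, Y}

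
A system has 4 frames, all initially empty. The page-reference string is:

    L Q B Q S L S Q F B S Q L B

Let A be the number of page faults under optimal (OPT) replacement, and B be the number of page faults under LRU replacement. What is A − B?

Under OPT: F F F . F . . . F . . . F . → 6 faults.
Under LRU: F F F . F . . . F F . . F . → 7 faults.
A − B = 6 − 7 = -1.

-1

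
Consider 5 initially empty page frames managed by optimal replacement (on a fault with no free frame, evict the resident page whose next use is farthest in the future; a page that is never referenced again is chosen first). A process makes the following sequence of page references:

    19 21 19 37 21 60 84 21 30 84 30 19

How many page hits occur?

19 -> fault, frames {19}
21 -> fault, frames {19,21}
19 -> hit
37 -> fault, frames {19,21,37}
21 -> hit
60 -> fault, frames {19,21,37,60}
84 -> fault, frames {19,21,37,60,84}
21 -> hit
30 -> fault, evict 60, frames {19,21,37,84,30}
84 -> hit
30 -> hit
19 -> hit
Hits: 6.

6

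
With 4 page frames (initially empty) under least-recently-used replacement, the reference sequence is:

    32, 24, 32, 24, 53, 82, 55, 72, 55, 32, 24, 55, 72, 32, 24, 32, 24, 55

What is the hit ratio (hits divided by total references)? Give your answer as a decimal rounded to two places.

0.56

32: miss, frames {32}
24: miss, frames {32,24}
32: hit
24: hit
53: miss, frames {32,24,53}
82: miss, frames {32,24,53,82}
55: miss, evict 32, frames {24,53,82,55}
72: miss, evict 24, frames {53,82,55,72}
55: hit
32: miss, evict 53, frames {82,72,55,32}
24: miss, evict 82, frames {72,55,32,24}
55: hit
72: hit
32: hit
24: hit
32: hit
24: hit
55: hit
Hits: 10 of 18 references → 10/18 = 0.5556.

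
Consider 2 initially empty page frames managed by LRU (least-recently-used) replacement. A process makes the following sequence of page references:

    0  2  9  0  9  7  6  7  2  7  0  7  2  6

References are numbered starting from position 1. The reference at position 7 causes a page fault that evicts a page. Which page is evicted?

pos 1: 0 → fault, frames [0]
pos 2: 2 → fault, frames [0, 2]
pos 3: 9 → fault, evict 0, frames [2, 9]
pos 4: 0 → fault, evict 2, frames [9, 0]
pos 5: 9 → hit
pos 6: 7 → fault, evict 0, frames [9, 7]
pos 7: 6 → fault, evict 9, frames [7, 6]
At position 7, page 9 is evicted.

9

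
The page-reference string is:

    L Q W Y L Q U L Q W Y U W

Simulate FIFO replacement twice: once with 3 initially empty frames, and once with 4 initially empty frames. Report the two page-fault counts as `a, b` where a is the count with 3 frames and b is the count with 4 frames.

9, 10

3 frames: F F F F F F F . . F F . . → 9 faults.
4 frames: F F F F . . F F F F F F . → 10 faults.
10 > 9: adding a frame increased faults — Belady's anomaly.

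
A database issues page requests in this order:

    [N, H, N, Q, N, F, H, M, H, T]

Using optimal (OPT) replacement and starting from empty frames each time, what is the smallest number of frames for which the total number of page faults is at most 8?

f=1: 10 faults
f=2: 7 faults
f=3: 6 faults
f=4: 6 faults
f=5: 6 faults
f=6: 6 faults
Smallest f with faults ≤ 8 is 2.

2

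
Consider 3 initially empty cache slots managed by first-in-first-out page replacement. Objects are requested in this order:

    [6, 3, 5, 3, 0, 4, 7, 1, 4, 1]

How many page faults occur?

7

6 → miss, frames [6]
3 → miss, frames [6, 3]
5 → miss, frames [6, 3, 5]
3 → hit
0 → miss, evict 6, frames [3, 5, 0]
4 → miss, evict 3, frames [5, 0, 4]
7 → miss, evict 5, frames [0, 4, 7]
1 → miss, evict 0, frames [4, 7, 1]
4 → hit
1 → hit
Page faults: 7.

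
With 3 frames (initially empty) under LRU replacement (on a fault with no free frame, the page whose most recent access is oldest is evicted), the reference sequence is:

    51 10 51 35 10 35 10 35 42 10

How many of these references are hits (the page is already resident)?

6

51 -> fault, frames {51}
10 -> fault, frames {51,10}
51 -> hit
35 -> fault, frames {10,51,35}
10 -> hit
35 -> hit
10 -> hit
35 -> hit
42 -> fault, evict 51, frames {10,35,42}
10 -> hit
Hits: 6.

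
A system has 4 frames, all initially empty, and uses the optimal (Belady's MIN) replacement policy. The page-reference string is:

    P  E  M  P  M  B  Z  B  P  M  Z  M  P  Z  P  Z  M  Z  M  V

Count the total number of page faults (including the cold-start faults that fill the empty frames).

P: miss, frames [P]
E: miss, frames [P, E]
M: miss, frames [P, E, M]
P: hit
M: hit
B: miss, frames [P, E, M, B]
Z: miss, evict E, frames [P, M, B, Z]
B: hit
P: hit
M: hit
Z: hit
M: hit
P: hit
Z: hit
P: hit
Z: hit
M: hit
Z: hit
M: hit
V: miss, evict Z, frames [P, M, B, V]
Page faults: 6.

6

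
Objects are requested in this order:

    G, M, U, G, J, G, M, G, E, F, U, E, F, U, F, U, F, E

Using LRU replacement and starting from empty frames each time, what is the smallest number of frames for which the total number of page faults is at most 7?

f=1: 18 faults
f=2: 13 faults
f=3: 8 faults
f=4: 7 faults
f=5: 7 faults
f=6: 6 faults
Smallest f with faults ≤ 7 is 4.

4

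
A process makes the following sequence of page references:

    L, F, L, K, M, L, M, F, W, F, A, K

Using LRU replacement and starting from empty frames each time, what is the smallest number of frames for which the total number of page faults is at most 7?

f=1: 12 faults
f=2: 9 faults
f=3: 8 faults
f=4: 7 faults
f=5: 7 faults
f=6: 6 faults
Smallest f with faults ≤ 7 is 4.

4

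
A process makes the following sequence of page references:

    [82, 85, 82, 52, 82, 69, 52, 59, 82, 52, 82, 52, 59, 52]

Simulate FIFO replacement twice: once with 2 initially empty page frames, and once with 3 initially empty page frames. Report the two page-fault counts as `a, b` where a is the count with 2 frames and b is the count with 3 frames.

2 frames: F F . F F F F F F F . . F . → 10 faults.
3 frames: F F . F . F . F F F . . . . → 7 faults.
7 < 10: adding a frame reduced faults, as is typical.

10, 7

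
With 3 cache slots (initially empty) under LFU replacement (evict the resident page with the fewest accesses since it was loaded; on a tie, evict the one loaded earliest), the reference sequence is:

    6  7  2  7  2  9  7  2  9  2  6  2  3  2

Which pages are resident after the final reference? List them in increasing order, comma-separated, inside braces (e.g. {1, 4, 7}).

6: miss, frames (6)
7: miss, frames (6 7)
2: miss, frames (6 7 2)
7: hit
2: hit
9: miss, evict 6, frames (7 2 9)
7: hit
2: hit
9: hit
2: hit
6: miss, evict 9, frames (7 2 6)
2: hit
3: miss, evict 6, frames (7 2 3)
2: hit

{2, 3, 7}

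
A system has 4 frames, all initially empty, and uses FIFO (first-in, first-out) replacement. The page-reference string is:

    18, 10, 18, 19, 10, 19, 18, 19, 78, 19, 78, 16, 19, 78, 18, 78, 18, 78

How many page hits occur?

12

18 → fault, frames {18}
10 → fault, frames {18,10}
18 → hit
19 → fault, frames {18,10,19}
10 → hit
19 → hit
18 → hit
19 → hit
78 → fault, frames {18,10,19,78}
19 → hit
78 → hit
16 → fault, evict 18, frames {10,19,78,16}
19 → hit
78 → hit
18 → fault, evict 10, frames {19,78,16,18}
78 → hit
18 → hit
78 → hit
Hits: 12.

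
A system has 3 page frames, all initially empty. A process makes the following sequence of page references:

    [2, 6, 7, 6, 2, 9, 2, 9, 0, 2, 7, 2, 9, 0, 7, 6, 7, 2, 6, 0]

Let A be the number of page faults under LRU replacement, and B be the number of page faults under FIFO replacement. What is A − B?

Under LRU: F F F . . F . . F . F . F F F F . F . F → 12 faults.
Under FIFO: F F F . . F F . F . F . F . . F . F . F → 11 faults.
A − B = 12 − 11 = 1.

1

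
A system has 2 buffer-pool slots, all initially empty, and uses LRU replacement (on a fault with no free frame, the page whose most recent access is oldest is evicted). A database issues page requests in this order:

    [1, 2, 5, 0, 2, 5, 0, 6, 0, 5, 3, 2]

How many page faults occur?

11

1 → miss, frames [1]
2 → miss, frames [1, 2]
5 → miss, evict 1, frames [2, 5]
0 → miss, evict 2, frames [5, 0]
2 → miss, evict 5, frames [0, 2]
5 → miss, evict 0, frames [2, 5]
0 → miss, evict 2, frames [5, 0]
6 → miss, evict 5, frames [0, 6]
0 → hit
5 → miss, evict 6, frames [0, 5]
3 → miss, evict 0, frames [5, 3]
2 → miss, evict 5, frames [3, 2]
Page faults: 11.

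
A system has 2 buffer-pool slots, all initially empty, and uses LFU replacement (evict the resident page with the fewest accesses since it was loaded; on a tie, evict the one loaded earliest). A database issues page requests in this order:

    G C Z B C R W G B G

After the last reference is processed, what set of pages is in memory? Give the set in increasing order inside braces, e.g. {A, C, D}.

{B, G}

G -> fault, frames (G)
C -> fault, frames (G C)
Z -> fault, evict G, frames (C Z)
B -> fault, evict C, frames (Z B)
C -> fault, evict Z, frames (B C)
R -> fault, evict B, frames (C R)
W -> fault, evict C, frames (R W)
G -> fault, evict R, frames (W G)
B -> fault, evict W, frames (G B)
G -> hit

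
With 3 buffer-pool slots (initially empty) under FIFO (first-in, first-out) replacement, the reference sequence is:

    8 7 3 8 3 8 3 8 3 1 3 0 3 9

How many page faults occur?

8 -> miss, frames [8]
7 -> miss, frames [8, 7]
3 -> miss, frames [8, 7, 3]
8 -> hit
3 -> hit
8 -> hit
3 -> hit
8 -> hit
3 -> hit
1 -> miss, evict 8, frames [7, 3, 1]
3 -> hit
0 -> miss, evict 7, frames [3, 1, 0]
3 -> hit
9 -> miss, evict 3, frames [1, 0, 9]
Page faults: 6.

6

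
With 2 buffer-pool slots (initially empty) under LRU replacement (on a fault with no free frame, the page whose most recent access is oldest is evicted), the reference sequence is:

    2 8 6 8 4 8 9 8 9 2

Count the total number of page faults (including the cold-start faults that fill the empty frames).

6

2 → miss, frames (2)
8 → miss, frames (2 8)
6 → miss, evict 2, frames (8 6)
8 → hit
4 → miss, evict 6, frames (8 4)
8 → hit
9 → miss, evict 4, frames (8 9)
8 → hit
9 → hit
2 → miss, evict 8, frames (9 2)
Page faults: 6.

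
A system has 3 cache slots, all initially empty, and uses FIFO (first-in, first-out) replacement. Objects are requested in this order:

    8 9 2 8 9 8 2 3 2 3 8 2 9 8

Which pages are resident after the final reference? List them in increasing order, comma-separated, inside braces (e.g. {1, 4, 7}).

{3, 8, 9}

8 -> fault, frames (8)
9 -> fault, frames (8 9)
2 -> fault, frames (8 9 2)
8 -> hit
9 -> hit
8 -> hit
2 -> hit
3 -> fault, evict 8, frames (9 2 3)
2 -> hit
3 -> hit
8 -> fault, evict 9, frames (2 3 8)
2 -> hit
9 -> fault, evict 2, frames (3 8 9)
8 -> hit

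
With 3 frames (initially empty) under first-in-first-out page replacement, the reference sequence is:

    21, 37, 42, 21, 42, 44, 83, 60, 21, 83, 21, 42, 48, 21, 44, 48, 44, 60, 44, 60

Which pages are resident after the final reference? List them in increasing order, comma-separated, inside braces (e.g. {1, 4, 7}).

{44, 48, 60}

21: miss, frames {21}
37: miss, frames {21,37}
42: miss, frames {21,37,42}
21: hit
42: hit
44: miss, evict 21, frames {37,42,44}
83: miss, evict 37, frames {42,44,83}
60: miss, evict 42, frames {44,83,60}
21: miss, evict 44, frames {83,60,21}
83: hit
21: hit
42: miss, evict 83, frames {60,21,42}
48: miss, evict 60, frames {21,42,48}
21: hit
44: miss, evict 21, frames {42,48,44}
48: hit
44: hit
60: miss, evict 42, frames {48,44,60}
44: hit
60: hit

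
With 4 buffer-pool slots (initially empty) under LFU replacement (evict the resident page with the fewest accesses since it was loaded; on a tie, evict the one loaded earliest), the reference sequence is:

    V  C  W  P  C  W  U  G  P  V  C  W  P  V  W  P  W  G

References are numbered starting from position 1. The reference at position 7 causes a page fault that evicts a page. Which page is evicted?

pos 1: V: miss, frames {V}
pos 2: C: miss, frames {V,C}
pos 3: W: miss, frames {V,C,W}
pos 4: P: miss, frames {V,C,W,P}
pos 5: C: hit
pos 6: W: hit
pos 7: U: miss, evict V, frames {C,W,P,U}
At position 7, page V is evicted.

V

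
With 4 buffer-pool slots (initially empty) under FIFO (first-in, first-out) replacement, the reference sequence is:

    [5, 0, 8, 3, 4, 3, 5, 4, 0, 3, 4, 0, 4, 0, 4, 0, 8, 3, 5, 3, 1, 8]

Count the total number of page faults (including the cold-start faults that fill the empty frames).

5 -> miss, frames (5)
0 -> miss, frames (5 0)
8 -> miss, frames (5 0 8)
3 -> miss, frames (5 0 8 3)
4 -> miss, evict 5, frames (0 8 3 4)
3 -> hit
5 -> miss, evict 0, frames (8 3 4 5)
4 -> hit
0 -> miss, evict 8, frames (3 4 5 0)
3 -> hit
4 -> hit
0 -> hit
4 -> hit
0 -> hit
4 -> hit
0 -> hit
8 -> miss, evict 3, frames (4 5 0 8)
3 -> miss, evict 4, frames (5 0 8 3)
5 -> hit
3 -> hit
1 -> miss, evict 5, frames (0 8 3 1)
8 -> hit
Page faults: 10.

10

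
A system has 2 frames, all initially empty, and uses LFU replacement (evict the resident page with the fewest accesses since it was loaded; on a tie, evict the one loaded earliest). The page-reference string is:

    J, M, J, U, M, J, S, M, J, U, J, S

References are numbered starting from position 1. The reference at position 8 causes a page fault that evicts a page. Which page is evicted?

S

pos 1: J: miss, frames {J}
pos 2: M: miss, frames {J,M}
pos 3: J: hit
pos 4: U: miss, evict M, frames {J,U}
pos 5: M: miss, evict U, frames {J,M}
pos 6: J: hit
pos 7: S: miss, evict M, frames {J,S}
pos 8: M: miss, evict S, frames {J,M}
At position 8, page S is evicted.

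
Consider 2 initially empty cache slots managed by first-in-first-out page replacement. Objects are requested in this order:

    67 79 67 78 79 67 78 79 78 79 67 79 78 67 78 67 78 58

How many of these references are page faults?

67: miss, frames (67)
79: miss, frames (67 79)
67: hit
78: miss, evict 67, frames (79 78)
79: hit
67: miss, evict 79, frames (78 67)
78: hit
79: miss, evict 78, frames (67 79)
78: miss, evict 67, frames (79 78)
79: hit
67: miss, evict 79, frames (78 67)
79: miss, evict 78, frames (67 79)
78: miss, evict 67, frames (79 78)
67: miss, evict 79, frames (78 67)
78: hit
67: hit
78: hit
58: miss, evict 78, frames (67 58)
Page faults: 11.

11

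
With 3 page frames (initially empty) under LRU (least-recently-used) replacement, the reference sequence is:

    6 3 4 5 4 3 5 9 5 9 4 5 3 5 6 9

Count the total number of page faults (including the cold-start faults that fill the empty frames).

9

6 → miss, frames {6}
3 → miss, frames {6,3}
4 → miss, frames {6,3,4}
5 → miss, evict 6, frames {3,4,5}
4 → hit
3 → hit
5 → hit
9 → miss, evict 4, frames {3,5,9}
5 → hit
9 → hit
4 → miss, evict 3, frames {5,9,4}
5 → hit
3 → miss, evict 9, frames {4,5,3}
5 → hit
6 → miss, evict 4, frames {3,5,6}
9 → miss, evict 3, frames {5,6,9}
Page faults: 9.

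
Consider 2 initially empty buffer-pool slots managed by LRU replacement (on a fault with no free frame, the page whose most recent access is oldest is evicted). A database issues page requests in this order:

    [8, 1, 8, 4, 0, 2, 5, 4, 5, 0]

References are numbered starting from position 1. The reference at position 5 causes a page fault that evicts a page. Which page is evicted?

pos 1: 8 -> miss, frames (8)
pos 2: 1 -> miss, frames (8 1)
pos 3: 8 -> hit
pos 4: 4 -> miss, evict 1, frames (8 4)
pos 5: 0 -> miss, evict 8, frames (4 0)
At position 5, page 8 is evicted.

8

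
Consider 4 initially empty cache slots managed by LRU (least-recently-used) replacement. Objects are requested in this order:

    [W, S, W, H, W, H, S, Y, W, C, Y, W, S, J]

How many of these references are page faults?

6

W -> fault, frames [W]
S -> fault, frames [W, S]
W -> hit
H -> fault, frames [S, W, H]
W -> hit
H -> hit
S -> hit
Y -> fault, frames [W, H, S, Y]
W -> hit
C -> fault, evict H, frames [S, Y, W, C]
Y -> hit
W -> hit
S -> hit
J -> fault, evict C, frames [Y, W, S, J]
Page faults: 6.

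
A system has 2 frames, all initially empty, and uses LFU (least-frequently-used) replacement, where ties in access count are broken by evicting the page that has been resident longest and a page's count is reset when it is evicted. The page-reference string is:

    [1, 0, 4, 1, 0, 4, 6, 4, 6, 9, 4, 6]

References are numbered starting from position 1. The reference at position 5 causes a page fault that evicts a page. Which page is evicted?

4

pos 1: 1 -> fault, frames {1}
pos 2: 0 -> fault, frames {1,0}
pos 3: 4 -> fault, evict 1, frames {0,4}
pos 4: 1 -> fault, evict 0, frames {4,1}
pos 5: 0 -> fault, evict 4, frames {1,0}
At position 5, page 4 is evicted.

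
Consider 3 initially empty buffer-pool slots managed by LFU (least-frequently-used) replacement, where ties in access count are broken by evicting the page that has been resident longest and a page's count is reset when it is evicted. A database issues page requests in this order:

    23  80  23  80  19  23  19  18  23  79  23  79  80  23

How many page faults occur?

23 -> fault, frames [23]
80 -> fault, frames [23, 80]
23 -> hit
80 -> hit
19 -> fault, frames [23, 80, 19]
23 -> hit
19 -> hit
18 -> fault, evict 80, frames [23, 19, 18]
23 -> hit
79 -> fault, evict 18, frames [23, 19, 79]
23 -> hit
79 -> hit
80 -> fault, evict 19, frames [23, 79, 80]
23 -> hit
Page faults: 6.

6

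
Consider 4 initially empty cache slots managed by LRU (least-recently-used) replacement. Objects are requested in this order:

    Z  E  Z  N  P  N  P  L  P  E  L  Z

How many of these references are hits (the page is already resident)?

Z: fault, frames {Z}
E: fault, frames {Z,E}
Z: hit
N: fault, frames {E,Z,N}
P: fault, frames {E,Z,N,P}
N: hit
P: hit
L: fault, evict E, frames {Z,N,P,L}
P: hit
E: fault, evict Z, frames {N,L,P,E}
L: hit
Z: fault, evict N, frames {P,E,L,Z}
Hits: 5.

5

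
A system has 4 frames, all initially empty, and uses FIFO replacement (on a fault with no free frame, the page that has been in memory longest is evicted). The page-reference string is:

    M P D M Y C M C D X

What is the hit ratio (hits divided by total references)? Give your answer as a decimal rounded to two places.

M -> fault, frames (M)
P -> fault, frames (M P)
D -> fault, frames (M P D)
M -> hit
Y -> fault, frames (M P D Y)
C -> fault, evict M, frames (P D Y C)
M -> fault, evict P, frames (D Y C M)
C -> hit
D -> hit
X -> fault, evict D, frames (Y C M X)
Hits: 3 of 10 references → 3/10 = 0.3000.

0.30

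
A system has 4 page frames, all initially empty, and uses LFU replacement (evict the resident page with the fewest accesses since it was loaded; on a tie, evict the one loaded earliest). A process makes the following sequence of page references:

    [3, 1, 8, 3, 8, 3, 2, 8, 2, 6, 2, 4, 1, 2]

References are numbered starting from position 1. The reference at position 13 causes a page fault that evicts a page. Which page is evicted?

4

pos 1: 3 → miss, frames [3]
pos 2: 1 → miss, frames [3, 1]
pos 3: 8 → miss, frames [3, 1, 8]
pos 4: 3 → hit
pos 5: 8 → hit
pos 6: 3 → hit
pos 7: 2 → miss, frames [3, 1, 8, 2]
pos 8: 8 → hit
pos 9: 2 → hit
pos 10: 6 → miss, evict 1, frames [3, 8, 2, 6]
pos 11: 2 → hit
pos 12: 4 → miss, evict 6, frames [3, 8, 2, 4]
pos 13: 1 → miss, evict 4, frames [3, 8, 2, 1]
At position 13, page 4 is evicted.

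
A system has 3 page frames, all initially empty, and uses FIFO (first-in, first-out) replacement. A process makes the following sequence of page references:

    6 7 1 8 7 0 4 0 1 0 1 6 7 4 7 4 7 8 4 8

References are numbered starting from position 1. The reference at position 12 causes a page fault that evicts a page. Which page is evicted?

pos 1: 6 → miss, frames (6)
pos 2: 7 → miss, frames (6 7)
pos 3: 1 → miss, frames (6 7 1)
pos 4: 8 → miss, evict 6, frames (7 1 8)
pos 5: 7 → hit
pos 6: 0 → miss, evict 7, frames (1 8 0)
pos 7: 4 → miss, evict 1, frames (8 0 4)
pos 8: 0 → hit
pos 9: 1 → miss, evict 8, frames (0 4 1)
pos 10: 0 → hit
pos 11: 1 → hit
pos 12: 6 → miss, evict 0, frames (4 1 6)
At position 12, page 0 is evicted.

0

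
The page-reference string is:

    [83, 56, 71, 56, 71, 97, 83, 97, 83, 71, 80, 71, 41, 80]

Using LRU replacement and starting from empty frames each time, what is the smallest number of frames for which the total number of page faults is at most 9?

f=1: 14 faults
f=2: 9 faults
f=3: 7 faults
f=4: 6 faults
f=5: 6 faults
f=6: 6 faults
Smallest f with faults ≤ 9 is 2.

2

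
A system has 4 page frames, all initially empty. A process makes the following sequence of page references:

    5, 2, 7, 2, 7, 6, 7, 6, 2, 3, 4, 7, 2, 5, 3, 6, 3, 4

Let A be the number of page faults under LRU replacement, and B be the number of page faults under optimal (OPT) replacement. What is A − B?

Under LRU: F F F . . F . . . F F F . F F F . F → 11 faults.
Under OPT: F F F . . F . . . F F . . . F F . . → 8 faults.
A − B = 11 − 8 = 3.

3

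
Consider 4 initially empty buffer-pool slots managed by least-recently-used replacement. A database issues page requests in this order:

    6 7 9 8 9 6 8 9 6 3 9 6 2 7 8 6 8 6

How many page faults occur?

6: miss, frames [6]
7: miss, frames [6, 7]
9: miss, frames [6, 7, 9]
8: miss, frames [6, 7, 9, 8]
9: hit
6: hit
8: hit
9: hit
6: hit
3: miss, evict 7, frames [8, 9, 6, 3]
9: hit
6: hit
2: miss, evict 8, frames [3, 9, 6, 2]
7: miss, evict 3, frames [9, 6, 2, 7]
8: miss, evict 9, frames [6, 2, 7, 8]
6: hit
8: hit
6: hit
Page faults: 8.

8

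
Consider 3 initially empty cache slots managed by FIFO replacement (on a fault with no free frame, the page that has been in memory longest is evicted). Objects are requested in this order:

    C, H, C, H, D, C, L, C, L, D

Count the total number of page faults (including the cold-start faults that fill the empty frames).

5

C: miss, frames [C]
H: miss, frames [C, H]
C: hit
H: hit
D: miss, frames [C, H, D]
C: hit
L: miss, evict C, frames [H, D, L]
C: miss, evict H, frames [D, L, C]
L: hit
D: hit
Page faults: 5.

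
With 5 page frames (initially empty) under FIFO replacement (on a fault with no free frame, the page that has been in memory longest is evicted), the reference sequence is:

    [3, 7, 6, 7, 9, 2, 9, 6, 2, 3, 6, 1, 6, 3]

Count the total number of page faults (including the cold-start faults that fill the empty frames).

3 → fault, frames {3}
7 → fault, frames {3,7}
6 → fault, frames {3,7,6}
7 → hit
9 → fault, frames {3,7,6,9}
2 → fault, frames {3,7,6,9,2}
9 → hit
6 → hit
2 → hit
3 → hit
6 → hit
1 → fault, evict 3, frames {7,6,9,2,1}
6 → hit
3 → fault, evict 7, frames {6,9,2,1,3}
Page faults: 7.

7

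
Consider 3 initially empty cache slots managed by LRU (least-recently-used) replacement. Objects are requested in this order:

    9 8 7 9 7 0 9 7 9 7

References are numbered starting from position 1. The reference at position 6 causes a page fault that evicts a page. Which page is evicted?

8

pos 1: 9: fault, frames (9)
pos 2: 8: fault, frames (9 8)
pos 3: 7: fault, frames (9 8 7)
pos 4: 9: hit
pos 5: 7: hit
pos 6: 0: fault, evict 8, frames (9 7 0)
At position 6, page 8 is evicted.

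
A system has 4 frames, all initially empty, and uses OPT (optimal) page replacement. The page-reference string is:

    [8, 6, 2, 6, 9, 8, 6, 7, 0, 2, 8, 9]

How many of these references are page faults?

6

8 → miss, frames {8}
6 → miss, frames {8,6}
2 → miss, frames {8,6,2}
6 → hit
9 → miss, frames {8,6,2,9}
8 → hit
6 → hit
7 → miss, evict 6, frames {8,2,9,7}
0 → miss, evict 7, frames {8,2,9,0}
2 → hit
8 → hit
9 → hit
Page faults: 6.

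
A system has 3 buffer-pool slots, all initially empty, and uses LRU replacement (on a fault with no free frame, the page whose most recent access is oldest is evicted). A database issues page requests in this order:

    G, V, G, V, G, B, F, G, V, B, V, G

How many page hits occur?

G: fault, frames (G)
V: fault, frames (G V)
G: hit
V: hit
G: hit
B: fault, frames (V G B)
F: fault, evict V, frames (G B F)
G: hit
V: fault, evict B, frames (F G V)
B: fault, evict F, frames (G V B)
V: hit
G: hit
Hits: 6.

6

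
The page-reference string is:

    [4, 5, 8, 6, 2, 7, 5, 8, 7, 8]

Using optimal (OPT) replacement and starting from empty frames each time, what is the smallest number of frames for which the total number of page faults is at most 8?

f=1: 10 faults
f=2: 7 faults
f=3: 6 faults
f=4: 6 faults
f=5: 6 faults
f=6: 6 faults
Smallest f with faults ≤ 8 is 2.

2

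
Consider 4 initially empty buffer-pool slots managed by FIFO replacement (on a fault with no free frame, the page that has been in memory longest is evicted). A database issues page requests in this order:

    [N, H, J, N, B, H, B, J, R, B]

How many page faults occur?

N -> fault, frames {N}
H -> fault, frames {N,H}
J -> fault, frames {N,H,J}
N -> hit
B -> fault, frames {N,H,J,B}
H -> hit
B -> hit
J -> hit
R -> fault, evict N, frames {H,J,B,R}
B -> hit
Page faults: 5.

5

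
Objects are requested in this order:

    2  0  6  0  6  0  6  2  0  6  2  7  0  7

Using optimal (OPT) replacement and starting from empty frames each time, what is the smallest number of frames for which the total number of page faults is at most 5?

f=1: 14 faults
f=2: 7 faults
f=3: 4 faults
f=4: 4 faults
Smallest f with faults ≤ 5 is 3.

3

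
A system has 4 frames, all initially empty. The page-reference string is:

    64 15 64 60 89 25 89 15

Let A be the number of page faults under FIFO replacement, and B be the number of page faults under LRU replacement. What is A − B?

Under FIFO: F F . F F F . . → 5 faults.
Under LRU: F F . F F F . F → 6 faults.
A − B = 5 − 6 = -1.

-1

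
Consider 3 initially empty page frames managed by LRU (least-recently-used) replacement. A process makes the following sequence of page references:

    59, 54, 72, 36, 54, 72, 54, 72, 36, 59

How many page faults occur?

59: miss, frames {59}
54: miss, frames {59,54}
72: miss, frames {59,54,72}
36: miss, evict 59, frames {54,72,36}
54: hit
72: hit
54: hit
72: hit
36: hit
59: miss, evict 54, frames {72,36,59}
Page faults: 5.

5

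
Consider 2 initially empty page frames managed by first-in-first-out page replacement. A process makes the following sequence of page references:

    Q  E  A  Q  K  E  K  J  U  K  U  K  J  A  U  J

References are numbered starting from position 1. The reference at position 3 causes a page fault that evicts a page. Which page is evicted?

Q

pos 1: Q: miss, frames {Q}
pos 2: E: miss, frames {Q,E}
pos 3: A: miss, evict Q, frames {E,A}
At position 3, page Q is evicted.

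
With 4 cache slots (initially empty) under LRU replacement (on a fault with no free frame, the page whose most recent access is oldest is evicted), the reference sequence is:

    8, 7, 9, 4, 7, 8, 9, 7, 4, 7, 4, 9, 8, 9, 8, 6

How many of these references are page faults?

5

8: fault, frames [8]
7: fault, frames [8, 7]
9: fault, frames [8, 7, 9]
4: fault, frames [8, 7, 9, 4]
7: hit
8: hit
9: hit
7: hit
4: hit
7: hit
4: hit
9: hit
8: hit
9: hit
8: hit
6: fault, evict 7, frames [4, 9, 8, 6]
Page faults: 5.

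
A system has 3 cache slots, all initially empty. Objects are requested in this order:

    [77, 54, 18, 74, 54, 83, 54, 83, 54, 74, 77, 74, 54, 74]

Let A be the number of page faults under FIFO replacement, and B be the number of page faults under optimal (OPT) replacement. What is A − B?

Under FIFO: F F F F . F F . . . F F . . → 8 faults.
Under OPT: F F F F . F . . . . F . . . → 6 faults.
A − B = 8 − 6 = 2.

2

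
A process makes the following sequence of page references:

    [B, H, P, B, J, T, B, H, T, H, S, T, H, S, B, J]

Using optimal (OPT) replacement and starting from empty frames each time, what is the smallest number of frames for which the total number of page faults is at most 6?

5

f=1: 16 faults
f=2: 10 faults
f=3: 8 faults
f=4: 7 faults
f=5: 6 faults
f=6: 6 faults
Smallest f with faults ≤ 6 is 5.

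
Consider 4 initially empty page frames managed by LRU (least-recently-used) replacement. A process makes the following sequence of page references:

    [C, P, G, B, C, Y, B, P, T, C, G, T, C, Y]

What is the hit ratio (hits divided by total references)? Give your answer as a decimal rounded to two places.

C: fault, frames [C]
P: fault, frames [C, P]
G: fault, frames [C, P, G]
B: fault, frames [C, P, G, B]
C: hit
Y: fault, evict P, frames [G, B, C, Y]
B: hit
P: fault, evict G, frames [C, Y, B, P]
T: fault, evict C, frames [Y, B, P, T]
C: fault, evict Y, frames [B, P, T, C]
G: fault, evict B, frames [P, T, C, G]
T: hit
C: hit
Y: fault, evict P, frames [G, T, C, Y]
Hits: 4 of 14 references → 4/14 = 0.2857.

0.29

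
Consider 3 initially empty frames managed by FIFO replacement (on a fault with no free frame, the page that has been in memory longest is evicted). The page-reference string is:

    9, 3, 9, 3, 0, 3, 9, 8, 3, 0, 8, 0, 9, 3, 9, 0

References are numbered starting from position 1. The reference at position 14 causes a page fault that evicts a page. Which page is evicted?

pos 1: 9 → fault, frames {9}
pos 2: 3 → fault, frames {9,3}
pos 3: 9 → hit
pos 4: 3 → hit
pos 5: 0 → fault, frames {9,3,0}
pos 6: 3 → hit
pos 7: 9 → hit
pos 8: 8 → fault, evict 9, frames {3,0,8}
pos 9: 3 → hit
pos 10: 0 → hit
pos 11: 8 → hit
pos 12: 0 → hit
pos 13: 9 → fault, evict 3, frames {0,8,9}
pos 14: 3 → fault, evict 0, frames {8,9,3}
At position 14, page 0 is evicted.

0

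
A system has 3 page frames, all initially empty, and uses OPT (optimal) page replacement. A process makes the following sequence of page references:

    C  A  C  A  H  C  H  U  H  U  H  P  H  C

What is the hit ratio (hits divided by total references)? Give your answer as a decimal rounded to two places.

0.64

C -> fault, frames (C)
A -> fault, frames (C A)
C -> hit
A -> hit
H -> fault, frames (C A H)
C -> hit
H -> hit
U -> fault, evict A, frames (C H U)
H -> hit
U -> hit
H -> hit
P -> fault, evict U, frames (C H P)
H -> hit
C -> hit
Hits: 9 of 14 references → 9/14 = 0.6429.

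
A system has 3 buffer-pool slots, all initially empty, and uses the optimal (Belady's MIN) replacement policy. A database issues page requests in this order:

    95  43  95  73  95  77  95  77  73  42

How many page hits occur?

5

95 → miss, frames [95]
43 → miss, frames [95, 43]
95 → hit
73 → miss, frames [95, 43, 73]
95 → hit
77 → miss, evict 43, frames [95, 73, 77]
95 → hit
77 → hit
73 → hit
42 → miss, evict 77, frames [95, 73, 42]
Hits: 5.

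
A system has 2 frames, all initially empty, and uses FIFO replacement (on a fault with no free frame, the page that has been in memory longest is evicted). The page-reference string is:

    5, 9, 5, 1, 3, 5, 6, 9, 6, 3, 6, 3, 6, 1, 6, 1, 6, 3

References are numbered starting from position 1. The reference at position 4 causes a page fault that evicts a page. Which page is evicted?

5

pos 1: 5 → miss, frames {5}
pos 2: 9 → miss, frames {5,9}
pos 3: 5 → hit
pos 4: 1 → miss, evict 5, frames {9,1}
At position 4, page 5 is evicted.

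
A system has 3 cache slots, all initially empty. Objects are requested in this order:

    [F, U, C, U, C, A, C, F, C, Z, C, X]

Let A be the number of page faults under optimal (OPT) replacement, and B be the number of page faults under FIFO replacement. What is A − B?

Under OPT: F F F . . F . . . F . F → 6 faults.
Under FIFO: F F F . . F . F . F F F → 8 faults.
A − B = 6 − 8 = -2.

-2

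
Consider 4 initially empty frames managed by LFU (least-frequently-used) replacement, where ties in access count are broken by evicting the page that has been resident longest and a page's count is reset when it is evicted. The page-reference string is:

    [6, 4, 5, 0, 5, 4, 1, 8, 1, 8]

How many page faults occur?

6

6 -> fault, frames {6}
4 -> fault, frames {6,4}
5 -> fault, frames {6,4,5}
0 -> fault, frames {6,4,5,0}
5 -> hit
4 -> hit
1 -> fault, evict 6, frames {4,5,0,1}
8 -> fault, evict 0, frames {4,5,1,8}
1 -> hit
8 -> hit
Page faults: 6.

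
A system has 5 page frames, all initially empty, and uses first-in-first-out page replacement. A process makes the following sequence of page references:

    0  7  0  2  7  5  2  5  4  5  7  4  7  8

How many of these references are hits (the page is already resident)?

0 -> miss, frames [0]
7 -> miss, frames [0, 7]
0 -> hit
2 -> miss, frames [0, 7, 2]
7 -> hit
5 -> miss, frames [0, 7, 2, 5]
2 -> hit
5 -> hit
4 -> miss, frames [0, 7, 2, 5, 4]
5 -> hit
7 -> hit
4 -> hit
7 -> hit
8 -> miss, evict 0, frames [7, 2, 5, 4, 8]
Hits: 8.

8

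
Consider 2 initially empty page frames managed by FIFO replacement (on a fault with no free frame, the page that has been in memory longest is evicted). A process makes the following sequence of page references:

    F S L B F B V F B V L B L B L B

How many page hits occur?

F → miss, frames (F)
S → miss, frames (F S)
L → miss, evict F, frames (S L)
B → miss, evict S, frames (L B)
F → miss, evict L, frames (B F)
B → hit
V → miss, evict B, frames (F V)
F → hit
B → miss, evict F, frames (V B)
V → hit
L → miss, evict V, frames (B L)
B → hit
L → hit
B → hit
L → hit
B → hit
Hits: 8.

8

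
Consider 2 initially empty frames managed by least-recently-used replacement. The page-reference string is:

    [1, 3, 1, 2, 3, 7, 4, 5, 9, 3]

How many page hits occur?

1 -> fault, frames {1}
3 -> fault, frames {1,3}
1 -> hit
2 -> fault, evict 3, frames {1,2}
3 -> fault, evict 1, frames {2,3}
7 -> fault, evict 2, frames {3,7}
4 -> fault, evict 3, frames {7,4}
5 -> fault, evict 7, frames {4,5}
9 -> fault, evict 4, frames {5,9}
3 -> fault, evict 5, frames {9,3}
Hits: 1.

1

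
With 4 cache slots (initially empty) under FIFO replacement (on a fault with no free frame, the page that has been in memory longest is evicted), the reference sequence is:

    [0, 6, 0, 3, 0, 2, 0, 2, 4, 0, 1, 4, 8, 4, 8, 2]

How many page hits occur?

0 → fault, frames {0}
6 → fault, frames {0,6}
0 → hit
3 → fault, frames {0,6,3}
0 → hit
2 → fault, frames {0,6,3,2}
0 → hit
2 → hit
4 → fault, evict 0, frames {6,3,2,4}
0 → fault, evict 6, frames {3,2,4,0}
1 → fault, evict 3, frames {2,4,0,1}
4 → hit
8 → fault, evict 2, frames {4,0,1,8}
4 → hit
8 → hit
2 → fault, evict 4, frames {0,1,8,2}
Hits: 7.

7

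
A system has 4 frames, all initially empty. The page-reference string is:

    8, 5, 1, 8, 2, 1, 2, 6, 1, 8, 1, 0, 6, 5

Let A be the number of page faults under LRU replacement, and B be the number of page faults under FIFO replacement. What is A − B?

Under LRU: F F F . F . . F . . . F . F → 7 faults.
Under FIFO: F F F . F . . F . F . F . F → 8 faults.
A − B = 7 − 8 = -1.

-1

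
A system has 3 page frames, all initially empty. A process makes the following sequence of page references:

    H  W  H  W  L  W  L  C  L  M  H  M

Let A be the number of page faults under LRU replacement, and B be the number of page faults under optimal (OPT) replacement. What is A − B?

Under LRU: F F . . F . . F . F F . → 6 faults.
Under OPT: F F . . F . . F . F . . → 5 faults.
A − B = 6 − 5 = 1.

1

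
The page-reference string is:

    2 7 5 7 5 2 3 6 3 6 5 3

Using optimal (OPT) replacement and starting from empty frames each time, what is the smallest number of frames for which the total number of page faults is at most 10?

2

f=1: 12 faults
f=2: 7 faults
f=3: 5 faults
f=4: 5 faults
f=5: 5 faults
Smallest f with faults ≤ 10 is 2.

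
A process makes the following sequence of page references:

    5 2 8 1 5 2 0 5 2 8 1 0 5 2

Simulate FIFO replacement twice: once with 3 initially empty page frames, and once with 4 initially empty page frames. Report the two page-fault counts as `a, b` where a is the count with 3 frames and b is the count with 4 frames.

11, 12

3 frames: F F F F F F F . . F F . F F → 11 faults.
4 frames: F F F F . . F F F F F F F F → 12 faults.
12 > 11: adding a frame increased faults — Belady's anomaly.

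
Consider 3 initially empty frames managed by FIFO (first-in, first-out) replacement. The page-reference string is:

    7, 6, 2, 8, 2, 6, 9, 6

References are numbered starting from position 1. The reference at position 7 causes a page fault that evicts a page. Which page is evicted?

6

pos 1: 7 -> miss, frames {7}
pos 2: 6 -> miss, frames {7,6}
pos 3: 2 -> miss, frames {7,6,2}
pos 4: 8 -> miss, evict 7, frames {6,2,8}
pos 5: 2 -> hit
pos 6: 6 -> hit
pos 7: 9 -> miss, evict 6, frames {2,8,9}
At position 7, page 6 is evicted.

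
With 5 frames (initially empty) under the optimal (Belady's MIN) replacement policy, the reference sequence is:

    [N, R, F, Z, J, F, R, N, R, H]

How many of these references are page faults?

N -> fault, frames [N]
R -> fault, frames [N, R]
F -> fault, frames [N, R, F]
Z -> fault, frames [N, R, F, Z]
J -> fault, frames [N, R, F, Z, J]
F -> hit
R -> hit
N -> hit
R -> hit
H -> fault, evict J, frames [N, R, F, Z, H]
Page faults: 6.

6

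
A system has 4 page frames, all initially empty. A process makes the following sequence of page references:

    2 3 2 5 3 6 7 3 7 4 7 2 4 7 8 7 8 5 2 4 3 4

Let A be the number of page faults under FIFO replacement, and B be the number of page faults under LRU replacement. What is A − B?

Under FIFO: F F . F . F F . . F . F . . F . . F . . F F → 11 faults.
Under LRU: F F . F . F F . . F . F . . F . . F F F F . → 12 faults.
A − B = 11 − 12 = -1.

-1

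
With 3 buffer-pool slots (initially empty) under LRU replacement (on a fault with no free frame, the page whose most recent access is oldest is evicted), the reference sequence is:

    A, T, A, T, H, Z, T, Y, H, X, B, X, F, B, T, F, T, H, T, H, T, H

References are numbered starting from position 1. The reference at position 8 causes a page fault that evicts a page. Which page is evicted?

H

pos 1: A → miss, frames {A}
pos 2: T → miss, frames {A,T}
pos 3: A → hit
pos 4: T → hit
pos 5: H → miss, frames {A,T,H}
pos 6: Z → miss, evict A, frames {T,H,Z}
pos 7: T → hit
pos 8: Y → miss, evict H, frames {Z,T,Y}
At position 8, page H is evicted.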